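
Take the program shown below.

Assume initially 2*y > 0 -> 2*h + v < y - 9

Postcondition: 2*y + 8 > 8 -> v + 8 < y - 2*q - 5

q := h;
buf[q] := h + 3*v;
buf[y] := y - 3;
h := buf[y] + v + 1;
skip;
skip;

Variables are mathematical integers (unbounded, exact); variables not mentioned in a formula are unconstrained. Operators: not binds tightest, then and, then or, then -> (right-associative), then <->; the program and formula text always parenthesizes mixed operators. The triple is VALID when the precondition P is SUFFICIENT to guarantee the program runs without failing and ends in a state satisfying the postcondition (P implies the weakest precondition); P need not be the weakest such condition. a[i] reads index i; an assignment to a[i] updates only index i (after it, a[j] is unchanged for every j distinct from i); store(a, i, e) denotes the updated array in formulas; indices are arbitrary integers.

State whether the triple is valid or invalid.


Working backward. After the program, the postcondition 2*y + 8 > 8 -> v + 8 < y - 2*q - 5 must hold; in canonical form it is 2*y > 0 -> 2*q + v < y - 13.
Before skip: 2*y > 0 -> 2*q + v < y - 13
Before skip: 2*y > 0 -> 2*q + v < y - 13
Before h := buf[y] + v + 1: 2*y > 0 -> 2*q + v < y - 13
Before buf[y] := y - 3: 2*y > 0 -> 2*q + v < y - 13
Before buf[q] := h + 3*v: 2*y > 0 -> 2*q + v < y - 13
Before q := h: 2*y > 0 -> 2*h + v < y - 13
The weakest precondition is 2*y > 0 -> 2*h + v < y - 13.
Check whether 2*y > 0 -> 2*h + v < y - 9 implies it.
Countermodel: at the initial state h = 0, v = 0, y = 10, the precondition holds but the weakest precondition fails.
Answer: invalid


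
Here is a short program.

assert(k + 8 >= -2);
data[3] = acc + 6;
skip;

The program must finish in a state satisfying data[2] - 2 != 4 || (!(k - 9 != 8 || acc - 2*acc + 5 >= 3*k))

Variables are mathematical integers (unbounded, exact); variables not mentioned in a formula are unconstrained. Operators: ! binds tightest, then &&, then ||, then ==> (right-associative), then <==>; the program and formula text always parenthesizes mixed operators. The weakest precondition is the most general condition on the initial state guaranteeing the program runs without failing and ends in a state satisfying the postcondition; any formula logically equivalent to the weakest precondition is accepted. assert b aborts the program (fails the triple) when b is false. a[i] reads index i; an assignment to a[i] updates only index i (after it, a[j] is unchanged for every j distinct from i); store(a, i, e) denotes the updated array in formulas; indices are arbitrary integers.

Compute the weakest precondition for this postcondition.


Working backward. After the program, the postcondition data[2] - 2 != 4 || (!(k - 9 != 8 || acc - 2*acc + 5 >= 3*k)) must hold; in canonical form it is data[2] != 6 || (!(k != 17 || acc + 3*k <= 5)).
Before skip: data[2] != 6 || (!(k != 17 || acc + 3*k <= 5))
Before data[3] := acc + 6: data[2] != 6 || (!(k != 17 || acc + 3*k <= 5))
Before assert k + 8 >= -2: k >= -10 && (data[2] != 6 || (!(k != 17 || acc + 3*k <= 5)))
Answer: WP = k >= -10 && (data[2] != 6 || (!(k != 17 || acc + 3*k <= 5)))


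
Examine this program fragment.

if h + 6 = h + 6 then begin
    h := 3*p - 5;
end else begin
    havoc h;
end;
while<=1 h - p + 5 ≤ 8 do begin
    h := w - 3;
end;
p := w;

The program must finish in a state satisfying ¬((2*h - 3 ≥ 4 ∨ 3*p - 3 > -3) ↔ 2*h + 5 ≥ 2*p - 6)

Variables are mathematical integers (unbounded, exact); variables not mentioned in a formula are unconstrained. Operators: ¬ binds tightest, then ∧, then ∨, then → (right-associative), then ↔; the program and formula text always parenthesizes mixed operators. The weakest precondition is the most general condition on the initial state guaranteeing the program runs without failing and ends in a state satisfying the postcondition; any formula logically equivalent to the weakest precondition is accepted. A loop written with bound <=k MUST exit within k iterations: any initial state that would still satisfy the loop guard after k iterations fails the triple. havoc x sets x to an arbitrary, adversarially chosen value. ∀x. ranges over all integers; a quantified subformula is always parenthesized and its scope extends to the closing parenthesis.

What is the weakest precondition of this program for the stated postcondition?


Working backward. After the program, the postcondition ¬((2*h - 3 ≥ 4 ∨ 3*p - 3 > -3) ↔ 2*h + 5 ≥ 2*p - 6) must hold; in canonical form it is ¬((2*h ≥ 7 ∨ 3*p > 0) ↔ 2*h ≥ 2*p - 11).
Before p := w: ¬((2*h ≥ 7 ∨ 3*w > 0) ↔ 2*h ≥ 2*w - 11)
Before the loop (bound <=1), unroll the exhaustion recursion (WP_0 = exit-now case; WP_j = one more guarded iteration, up to j = 1):
  WP_0: (¬(h ≤ p + 3)) ∧ (¬((2*h ≥ 7 ∨ 3*w > 0) ↔ 2*h ≥ 2*w - 11))
  WP_1: (h ≤ p + 3 → ((¬(w ≤ p + 6)) ∧ (¬(2*w ≥ 13 ∨ 3*w > 0)))) ∧ ((¬(h ≤ p + 3)) → (¬((2*h ≥ 7 ∨ 3*w > 0) ↔ 2*h ≥ 2*w - 11)))
So before the loop: (h ≤ p + 3 → ((¬(w ≤ p + 6)) ∧ (¬(2*w ≥ 13 ∨ 3*w > 0)))) ∧ ((¬(h ≤ p + 3)) → (¬((2*h ≥ 7 ∨ 3*w > 0) ↔ 2*h ≥ 2*w - 11)))
Then branch requires (2*p ≤ 8 → ((¬(w ≤ p + 6)) ∧ (¬(2*w ≥ 13 ∨ 3*w > 0)))) ∧ ((¬(2*p ≤ 8)) → (¬((6*p ≥ 17 ∨ 3*w > 0) ↔ 6*p ≥ 2*w - 1))); else branch requires ∀h_1. ((h_1 ≤ p + 3 → ((¬(w ≤ p + 6)) ∧ (¬(2*w ≥ 13 ∨ 3*w > 0)))) ∧ ((¬(h_1 ≤ p + 3)) → (¬((2*h_1 ≥ 7 ∨ 3*w > 0) ↔ 2*h_1 ≥ 2*w - 11)))).
Before the if: (2*p ≤ 8 → ((¬(w ≤ p + 6)) ∧ (¬(2*w ≥ 13 ∨ 3*w > 0)))) ∧ ((¬(2*p ≤ 8)) → (¬((6*p ≥ 17 ∨ 3*w > 0) ↔ 6*p ≥ 2*w - 1)))
Answer: WP = (2*p ≤ 8 → ((¬(w ≤ p + 6)) ∧ (¬(2*w ≥ 13 ∨ 3*w > 0)))) ∧ ((¬(2*p ≤ 8)) → (¬((6*p ≥ 17 ∨ 3*w > 0) ↔ 6*p ≥ 2*w - 1)))


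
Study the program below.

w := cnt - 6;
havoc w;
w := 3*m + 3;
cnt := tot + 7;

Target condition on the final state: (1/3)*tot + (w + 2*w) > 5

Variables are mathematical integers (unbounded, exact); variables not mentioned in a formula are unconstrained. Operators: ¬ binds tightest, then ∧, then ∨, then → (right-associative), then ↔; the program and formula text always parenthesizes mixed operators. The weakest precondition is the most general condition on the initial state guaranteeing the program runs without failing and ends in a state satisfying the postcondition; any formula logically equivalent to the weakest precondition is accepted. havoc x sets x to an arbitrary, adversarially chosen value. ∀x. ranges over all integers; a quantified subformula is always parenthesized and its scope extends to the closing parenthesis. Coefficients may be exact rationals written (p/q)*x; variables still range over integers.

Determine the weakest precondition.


Working backward. After the program, the postcondition (1/3)*tot + (w + 2*w) > 5 must hold; in canonical form it is (1/3)*tot + 3*w > 5.
Before cnt := tot + 7: (1/3)*tot + 3*w > 5
Before w := 3*m + 3: 9*m + (1/3)*tot > -4
Before havoc w: 9*m + (1/3)*tot > -4
Before w := cnt - 6: 9*m + (1/3)*tot > -4
Answer: WP = 9*m + (1/3)*tot > -4


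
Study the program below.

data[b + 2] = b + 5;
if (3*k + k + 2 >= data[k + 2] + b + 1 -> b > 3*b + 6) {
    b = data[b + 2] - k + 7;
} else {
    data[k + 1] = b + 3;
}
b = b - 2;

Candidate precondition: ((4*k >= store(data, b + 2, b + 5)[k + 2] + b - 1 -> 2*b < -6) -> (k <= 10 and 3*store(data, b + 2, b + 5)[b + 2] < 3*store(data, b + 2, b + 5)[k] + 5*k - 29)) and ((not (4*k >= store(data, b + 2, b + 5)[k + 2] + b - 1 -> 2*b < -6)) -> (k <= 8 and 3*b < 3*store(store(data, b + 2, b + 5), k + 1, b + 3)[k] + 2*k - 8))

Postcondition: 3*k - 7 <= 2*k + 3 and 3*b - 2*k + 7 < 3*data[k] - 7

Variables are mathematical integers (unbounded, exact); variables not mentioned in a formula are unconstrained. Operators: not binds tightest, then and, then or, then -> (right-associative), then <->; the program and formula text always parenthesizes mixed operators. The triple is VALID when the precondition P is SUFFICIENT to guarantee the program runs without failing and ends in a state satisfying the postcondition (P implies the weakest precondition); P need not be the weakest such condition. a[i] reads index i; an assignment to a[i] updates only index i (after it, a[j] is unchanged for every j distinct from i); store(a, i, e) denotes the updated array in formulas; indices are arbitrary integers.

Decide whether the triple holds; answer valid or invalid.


Working backward. After the program, the postcondition 3*k - 7 <= 2*k + 3 and 3*b - 2*k + 7 < 3*data[k] - 7 must hold; in canonical form it is k <= 10 and 3*b < 3*data[k] + 2*k - 14.
Before b := b - 2: k <= 10 and 3*b < 3*data[k] + 2*k - 8
Then branch requires k <= 10 and 3*data[b + 2] < 3*data[k] + 5*k - 29; else branch requires k <= 10 and 3*b < 3*store(data, k + 1, b + 3)[k] + 2*k - 8.
Before the if: ((4*k >= data[k + 2] + b - 1 -> 2*b < -6) -> (k <= 10 and 3*data[b + 2] < 3*data[k] + 5*k - 29)) and ((not (4*k >= data[k + 2] + b - 1 -> 2*b < -6)) -> (k <= 10 and 3*b < 3*store(data, k + 1, b + 3)[k] + 2*k - 8))
Before data[b + 2] := b + 5: ((4*k >= store(data, b + 2, b + 5)[k + 2] + b - 1 -> 2*b < -6) -> (k <= 10 and 3*store(data, b + 2, b + 5)[b + 2] < 3*store(data, b + 2, b + 5)[k] + 5*k - 29)) and ((not (4*k >= store(data, b + 2, b + 5)[k + 2] + b - 1 -> 2*b < -6)) -> (k <= 10 and 3*b < 3*store(store(data, b + 2, b + 5), k + 1, b + 3)[k] + 2*k - 8))
The weakest precondition is ((4*k >= store(data, b + 2, b + 5)[k + 2] + b - 1 -> 2*b < -6) -> (k <= 10 and 3*store(data, b + 2, b + 5)[b + 2] < 3*store(data, b + 2, b + 5)[k] + 5*k - 29)) and ((not (4*k >= store(data, b + 2, b + 5)[k + 2] + b - 1 -> 2*b < -6)) -> (k <= 10 and 3*b < 3*store(store(data, b + 2, b + 5), k + 1, b + 3)[k] + 2*k - 8)).
Check whether ((4*k >= store(data, b + 2, b + 5)[k + 2] + b - 1 -> 2*b < -6) -> (k <= 10 and 3*store(data, b + 2, b + 5)[b + 2] < 3*store(data, b + 2, b + 5)[k] + 5*k - 29)) and ((not (4*k >= store(data, b + 2, b + 5)[k + 2] + b - 1 -> 2*b < -6)) -> (k <= 8 and 3*b < 3*store(store(data, b + 2, b + 5), k + 1, b + 3)[k] + 2*k - 8)) implies it.
Every state satisfying the precondition satisfies the weakest precondition: the implication holds.
Answer: valid


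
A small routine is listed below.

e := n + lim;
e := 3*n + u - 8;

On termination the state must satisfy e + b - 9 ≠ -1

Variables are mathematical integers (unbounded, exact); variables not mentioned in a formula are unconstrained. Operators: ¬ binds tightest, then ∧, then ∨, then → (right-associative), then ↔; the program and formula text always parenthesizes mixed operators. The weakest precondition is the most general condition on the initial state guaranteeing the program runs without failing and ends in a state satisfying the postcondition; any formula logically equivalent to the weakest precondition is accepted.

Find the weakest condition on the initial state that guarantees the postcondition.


Working backward. After the program, the postcondition e + b - 9 ≠ -1 must hold; in canonical form it is b + e ≠ 8.
Before e := 3*n + u - 8: b + 3*n + u ≠ 16
Before e := n + lim: b + 3*n + u ≠ 16
Answer: WP = b + 3*n + u ≠ 16


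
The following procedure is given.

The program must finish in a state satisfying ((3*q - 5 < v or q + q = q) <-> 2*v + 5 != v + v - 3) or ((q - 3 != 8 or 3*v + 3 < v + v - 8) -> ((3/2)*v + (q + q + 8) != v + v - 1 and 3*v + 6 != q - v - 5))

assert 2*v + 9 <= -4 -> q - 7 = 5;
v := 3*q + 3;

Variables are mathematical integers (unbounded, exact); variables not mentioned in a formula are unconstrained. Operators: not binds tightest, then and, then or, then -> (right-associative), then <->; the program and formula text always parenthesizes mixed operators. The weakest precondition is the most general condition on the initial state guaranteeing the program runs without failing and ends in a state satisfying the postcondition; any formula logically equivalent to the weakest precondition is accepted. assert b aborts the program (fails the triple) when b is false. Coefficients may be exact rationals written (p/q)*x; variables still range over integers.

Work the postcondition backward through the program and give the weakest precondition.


Working backward. After the program, the postcondition ((3*q - 5 < v or q + q = q) <-> 2*v + 5 != v + v - 3) or ((q - 3 != 8 or 3*v + 3 < v + v - 8) -> ((3/2)*v + (q + q + 8) != v + v - 1 and 3*v + 6 != q - v - 5)) must hold; in canonical form it is 3*q < v + 5 or q = 0 or ((q != 11 or v < -11) -> (2*q != (1/2)*v - 9 and 4*v != q - 11)).
Before v := 3*q + 3: true
Before assert 2*v + 9 <= -4 -> q - 7 = 5: 2*v <= -13 -> q = 12
Answer: WP = 2*v <= -13 -> q = 12


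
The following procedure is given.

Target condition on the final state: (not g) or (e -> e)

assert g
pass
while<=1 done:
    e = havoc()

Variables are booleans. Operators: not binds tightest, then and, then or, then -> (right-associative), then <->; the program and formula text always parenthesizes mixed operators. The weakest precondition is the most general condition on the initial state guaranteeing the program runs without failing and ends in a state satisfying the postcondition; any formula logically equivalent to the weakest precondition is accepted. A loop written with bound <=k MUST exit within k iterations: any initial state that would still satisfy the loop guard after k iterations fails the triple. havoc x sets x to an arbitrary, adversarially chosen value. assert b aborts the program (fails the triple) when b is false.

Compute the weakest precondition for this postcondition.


Working backward. After the program, the postcondition (not g) or (e -> e) must hold; in canonical form it is true.
Before the loop (bound <=1), unroll the exhaustion recursion (WP_0 = exit-now case; WP_j = one more guarded iteration, up to j = 1):
  WP_0: not done
  WP_1: done -> (not done)
So before the loop: done -> (not done)
Before skip: done -> (not done)
Before assert g: g and (done -> (not done))
Answer: WP = g and (done -> (not done))


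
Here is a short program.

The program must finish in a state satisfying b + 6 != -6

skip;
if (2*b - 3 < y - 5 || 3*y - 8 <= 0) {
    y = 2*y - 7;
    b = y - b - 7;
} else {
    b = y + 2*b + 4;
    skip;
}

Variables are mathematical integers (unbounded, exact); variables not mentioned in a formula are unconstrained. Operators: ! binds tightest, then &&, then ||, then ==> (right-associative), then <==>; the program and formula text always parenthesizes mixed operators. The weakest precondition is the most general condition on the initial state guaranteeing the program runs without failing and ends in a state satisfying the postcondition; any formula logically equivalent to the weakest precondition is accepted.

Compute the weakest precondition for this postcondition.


Working backward. After the program, the postcondition b + 6 != -6 must hold; in canonical form it is b != -12.
Then branch requires 2*y != b + 2; else branch requires 2*b + y != -16.
Before the if: ((2*b < y - 2 || 3*y <= 8) ==> 2*y != b + 2) && ((!(2*b < y - 2 || 3*y <= 8)) ==> 2*b + y != -16)
Before skip: ((2*b < y - 2 || 3*y <= 8) ==> 2*y != b + 2) && ((!(2*b < y - 2 || 3*y <= 8)) ==> 2*b + y != -16)
Answer: WP = ((2*b < y - 2 || 3*y <= 8) ==> 2*y != b + 2) && ((!(2*b < y - 2 || 3*y <= 8)) ==> 2*b + y != -16)


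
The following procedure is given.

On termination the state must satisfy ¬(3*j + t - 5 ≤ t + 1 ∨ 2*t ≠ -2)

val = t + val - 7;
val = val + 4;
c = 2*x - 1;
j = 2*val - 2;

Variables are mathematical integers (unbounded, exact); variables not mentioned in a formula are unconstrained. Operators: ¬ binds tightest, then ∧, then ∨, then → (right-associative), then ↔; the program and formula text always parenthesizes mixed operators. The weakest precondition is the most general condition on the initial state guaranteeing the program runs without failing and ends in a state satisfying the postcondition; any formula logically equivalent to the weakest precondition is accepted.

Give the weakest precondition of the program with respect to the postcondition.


Working backward. After the program, the postcondition ¬(3*j + t - 5 ≤ t + 1 ∨ 2*t ≠ -2) must hold; in canonical form it is ¬(3*j ≤ 6 ∨ 2*t ≠ -2).
Before j := 2*val - 2: ¬(6*val ≤ 12 ∨ 2*t ≠ -2)
Before c := 2*x - 1: ¬(6*val ≤ 12 ∨ 2*t ≠ -2)
Before val := val + 4: ¬(6*val ≤ -12 ∨ 2*t ≠ -2)
Before val := t + val - 7: ¬(6*t + 6*val ≤ 30 ∨ 2*t ≠ -2)
Answer: WP = ¬(6*t + 6*val ≤ 30 ∨ 2*t ≠ -2)


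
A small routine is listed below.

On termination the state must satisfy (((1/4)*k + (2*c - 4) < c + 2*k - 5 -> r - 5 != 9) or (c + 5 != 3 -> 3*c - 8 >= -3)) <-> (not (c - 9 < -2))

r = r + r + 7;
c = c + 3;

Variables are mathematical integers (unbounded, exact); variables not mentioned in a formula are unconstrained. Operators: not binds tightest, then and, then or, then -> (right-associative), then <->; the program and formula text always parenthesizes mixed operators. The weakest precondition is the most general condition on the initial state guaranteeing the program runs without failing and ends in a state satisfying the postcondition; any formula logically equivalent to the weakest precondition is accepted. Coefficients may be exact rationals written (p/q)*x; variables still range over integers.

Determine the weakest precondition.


Working backward. After the program, the postcondition (((1/4)*k + (2*c - 4) < c + 2*k - 5 -> r - 5 != 9) or (c + 5 != 3 -> 3*c - 8 >= -3)) <-> (not (c - 9 < -2)) must hold; in canonical form it is ((c < (7/4)*k - 1 -> r != 14) or (c != -2 -> 3*c >= 5)) <-> (not (c < 7)).
Before c := c + 3: ((c < (7/4)*k - 4 -> r != 14) or (c != -5 -> 3*c >= -4)) <-> (not (c < 4))
Before r := r + r + 7: ((c < (7/4)*k - 4 -> 2*r != 7) or (c != -5 -> 3*c >= -4)) <-> (not (c < 4))
Answer: WP = ((c < (7/4)*k - 4 -> 2*r != 7) or (c != -5 -> 3*c >= -4)) <-> (not (c < 4))


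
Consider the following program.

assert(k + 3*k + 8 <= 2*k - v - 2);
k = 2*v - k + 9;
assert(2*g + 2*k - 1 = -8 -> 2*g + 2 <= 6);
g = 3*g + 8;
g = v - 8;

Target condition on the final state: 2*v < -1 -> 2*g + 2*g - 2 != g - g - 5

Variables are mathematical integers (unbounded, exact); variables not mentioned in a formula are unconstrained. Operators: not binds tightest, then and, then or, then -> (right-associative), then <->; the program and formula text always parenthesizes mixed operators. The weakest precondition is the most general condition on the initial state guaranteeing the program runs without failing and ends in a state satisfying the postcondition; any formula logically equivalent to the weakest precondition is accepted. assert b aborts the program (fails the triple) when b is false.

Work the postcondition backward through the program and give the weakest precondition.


Working backward. After the program, the postcondition 2*v < -1 -> 2*g + 2*g - 2 != g - g - 5 must hold; in canonical form it is 2*v < -1 -> 4*g != -3.
Before g := v - 8: 2*v < -1 -> 4*v != 29
Before g := 3*g + 8: 2*v < -1 -> 4*v != 29
Before assert 2*g + 2*k - 1 = -8 -> 2*g + 2 <= 6: (2*g + 2*k = -7 -> 2*g <= 4) and (2*v < -1 -> 4*v != 29)
Before k := 2*v - k + 9: (2*g + 4*v = 2*k - 25 -> 2*g <= 4) and (2*v < -1 -> 4*v != 29)
Before assert k + 3*k + 8 <= 2*k - v - 2: 2*k + v <= -10 and (2*g + 4*v = 2*k - 25 -> 2*g <= 4) and (2*v < -1 -> 4*v != 29)
Answer: WP = 2*k + v <= -10 and (2*g + 4*v = 2*k - 25 -> 2*g <= 4) and (2*v < -1 -> 4*v != 29)


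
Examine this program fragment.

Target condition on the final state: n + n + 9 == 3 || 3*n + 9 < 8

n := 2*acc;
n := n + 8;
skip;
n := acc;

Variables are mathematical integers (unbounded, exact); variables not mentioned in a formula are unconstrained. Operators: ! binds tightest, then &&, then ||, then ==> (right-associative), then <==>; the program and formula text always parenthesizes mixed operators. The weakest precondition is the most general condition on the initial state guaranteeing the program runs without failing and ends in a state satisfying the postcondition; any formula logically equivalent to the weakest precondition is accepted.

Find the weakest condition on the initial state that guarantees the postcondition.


Working backward. After the program, the postcondition n + n + 9 == 3 || 3*n + 9 < 8 must hold; in canonical form it is 2*n == -6 || 3*n < -1.
Before n := acc: 2*acc == -6 || 3*acc < -1
Before skip: 2*acc == -6 || 3*acc < -1
Before n := n + 8: 2*acc == -6 || 3*acc < -1
Before n := 2*acc: 2*acc == -6 || 3*acc < -1
Answer: WP = 2*acc == -6 || 3*acc < -1


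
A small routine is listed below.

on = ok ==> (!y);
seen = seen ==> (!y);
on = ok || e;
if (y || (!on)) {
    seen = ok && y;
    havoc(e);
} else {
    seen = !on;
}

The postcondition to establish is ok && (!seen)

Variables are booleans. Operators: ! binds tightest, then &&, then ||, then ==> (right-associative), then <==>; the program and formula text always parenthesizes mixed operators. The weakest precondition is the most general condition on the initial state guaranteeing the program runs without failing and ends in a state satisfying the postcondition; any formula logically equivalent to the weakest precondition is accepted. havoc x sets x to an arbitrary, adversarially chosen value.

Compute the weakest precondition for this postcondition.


Working backward. After the program, ok && (!seen) must hold.
Then branch requires ok && (!(ok && y)); else branch requires ok && on.
Before the if: ((y || (!on)) ==> (ok && (!(ok && y)))) && ((!(y || (!on))) ==> (ok && on))
Before on := ok || e: ((y || (!(ok || e))) ==> (ok && (!(ok && y)))) && ((!(y || (!(ok || e)))) ==> (ok && (ok || e)))
Before seen := seen ==> (!y): ((y || (!(ok || e))) ==> (ok && (!(ok && y)))) && ((!(y || (!(ok || e)))) ==> (ok && (ok || e)))
Before on := ok ==> (!y): ((y || (!(ok || e))) ==> (ok && (!(ok && y)))) && ((!(y || (!(ok || e)))) ==> (ok && (ok || e)))
Answer: WP = ((y || (!(ok || e))) ==> (ok && (!(ok && y)))) && ((!(y || (!(ok || e)))) ==> (ok && (ok || e)))


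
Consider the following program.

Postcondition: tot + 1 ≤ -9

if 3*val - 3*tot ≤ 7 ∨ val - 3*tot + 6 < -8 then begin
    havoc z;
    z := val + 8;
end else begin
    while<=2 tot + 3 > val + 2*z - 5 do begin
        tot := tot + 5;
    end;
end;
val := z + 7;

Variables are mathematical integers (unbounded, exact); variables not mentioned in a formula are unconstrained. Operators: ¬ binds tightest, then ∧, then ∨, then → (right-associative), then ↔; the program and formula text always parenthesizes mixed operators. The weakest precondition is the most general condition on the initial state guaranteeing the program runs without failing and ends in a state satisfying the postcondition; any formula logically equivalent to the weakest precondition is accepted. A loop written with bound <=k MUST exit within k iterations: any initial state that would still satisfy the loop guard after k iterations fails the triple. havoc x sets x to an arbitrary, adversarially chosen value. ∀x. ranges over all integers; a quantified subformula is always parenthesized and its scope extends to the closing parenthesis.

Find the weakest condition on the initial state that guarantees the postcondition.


Working backward. After the program, the postcondition tot + 1 ≤ -9 must hold; in canonical form it is tot ≤ -10.
Before val := z + 7: tot ≤ -10
Then branch requires tot ≤ -10; else branch requires (tot > val + 2*z - 8 → ((tot > val + 2*z - 13 → ((¬(tot > val + 2*z - 18)) ∧ tot ≤ -20)) ∧ ((¬(tot > val + 2*z - 13)) → tot ≤ -15))) ∧ ((¬(tot > val + 2*z - 8)) → tot ≤ -10).
Before the if: ((3*val ≤ 3*tot + 7 ∨ val < 3*tot - 14) → tot ≤ -10) ∧ ((¬(3*val ≤ 3*tot + 7 ∨ val < 3*tot - 14)) → ((tot > val + 2*z - 8 → ((tot > val + 2*z - 13 → ((¬(tot > val + 2*z - 18)) ∧ tot ≤ -20)) ∧ ((¬(tot > val + 2*z - 13)) → tot ≤ -15))) ∧ ((¬(tot > val + 2*z - 8)) → tot ≤ -10)))
Answer: WP = ((3*val ≤ 3*tot + 7 ∨ val < 3*tot - 14) → tot ≤ -10) ∧ ((¬(3*val ≤ 3*tot + 7 ∨ val < 3*tot - 14)) → ((tot > val + 2*z - 8 → ((tot > val + 2*z - 13 → ((¬(tot > val + 2*z - 18)) ∧ tot ≤ -20)) ∧ ((¬(tot > val + 2*z - 13)) → tot ≤ -15))) ∧ ((¬(tot > val + 2*z - 8)) → tot ≤ -10)))


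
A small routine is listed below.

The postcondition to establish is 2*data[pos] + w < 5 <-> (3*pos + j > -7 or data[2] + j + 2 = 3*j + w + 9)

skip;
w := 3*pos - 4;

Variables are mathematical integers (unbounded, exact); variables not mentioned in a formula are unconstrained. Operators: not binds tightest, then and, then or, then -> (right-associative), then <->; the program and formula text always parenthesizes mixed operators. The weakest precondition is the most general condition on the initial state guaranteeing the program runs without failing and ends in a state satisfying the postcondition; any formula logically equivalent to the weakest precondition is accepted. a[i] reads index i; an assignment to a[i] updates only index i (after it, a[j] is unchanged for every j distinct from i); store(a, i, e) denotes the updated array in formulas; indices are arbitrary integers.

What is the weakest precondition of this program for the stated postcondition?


Working backward. After the program, the postcondition 2*data[pos] + w < 5 <-> (3*pos + j > -7 or data[2] + j + 2 = 3*j + w + 9) must hold; in canonical form it is 2*data[pos] + w < 5 <-> (j + 3*pos > -7 or data[2] = 2*j + w + 7).
Before w := 3*pos - 4: 2*data[pos] + 3*pos < 9 <-> (j + 3*pos > -7 or data[2] = 2*j + 3*pos + 3)
Before skip: 2*data[pos] + 3*pos < 9 <-> (j + 3*pos > -7 or data[2] = 2*j + 3*pos + 3)
Answer: WP = 2*data[pos] + 3*pos < 9 <-> (j + 3*pos > -7 or data[2] = 2*j + 3*pos + 3)


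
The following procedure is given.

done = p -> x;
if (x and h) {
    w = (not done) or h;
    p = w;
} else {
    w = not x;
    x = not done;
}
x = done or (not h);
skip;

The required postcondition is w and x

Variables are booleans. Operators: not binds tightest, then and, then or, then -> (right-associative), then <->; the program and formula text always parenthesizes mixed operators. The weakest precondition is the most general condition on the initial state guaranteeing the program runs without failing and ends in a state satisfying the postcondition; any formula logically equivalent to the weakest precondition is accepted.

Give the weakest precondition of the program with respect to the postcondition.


Working backward. After the program, w and x must hold.
Before skip: w and x
Before x := done or (not h): w and (done or (not h))
Then branch requires ((not done) or h) and (done or (not h)); else branch requires (not x) and (done or (not h)).
Before the if: ((x and h) -> (((not done) or h) and (done or (not h)))) and ((not (x and h)) -> ((not x) and (done or (not h))))
Before done := p -> x: ((x and h) -> (((not (p -> x)) or h) and ((p -> x) or (not h)))) and ((not (x and h)) -> ((not x) and ((p -> x) or (not h))))
Answer: WP = ((x and h) -> (((not (p -> x)) or h) and ((p -> x) or (not h)))) and ((not (x and h)) -> ((not x) and ((p -> x) or (not h))))


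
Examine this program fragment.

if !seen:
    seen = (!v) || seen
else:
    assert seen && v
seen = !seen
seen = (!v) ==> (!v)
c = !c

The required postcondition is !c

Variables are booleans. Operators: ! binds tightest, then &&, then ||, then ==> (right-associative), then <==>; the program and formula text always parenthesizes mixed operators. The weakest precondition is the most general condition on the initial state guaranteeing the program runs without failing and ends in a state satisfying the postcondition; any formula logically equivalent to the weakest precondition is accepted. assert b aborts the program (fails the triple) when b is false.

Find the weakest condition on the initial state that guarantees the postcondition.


Working backward. After the program, !c must hold.
Before c := !c: c
Before seen := (!v) ==> (!v): c
Before seen := !seen: c
Then branch requires c; else branch requires seen && v && c.
Before the if: ((!seen) ==> c) && (seen ==> (seen && v && c))
Answer: WP = ((!seen) ==> c) && (seen ==> (seen && v && c))


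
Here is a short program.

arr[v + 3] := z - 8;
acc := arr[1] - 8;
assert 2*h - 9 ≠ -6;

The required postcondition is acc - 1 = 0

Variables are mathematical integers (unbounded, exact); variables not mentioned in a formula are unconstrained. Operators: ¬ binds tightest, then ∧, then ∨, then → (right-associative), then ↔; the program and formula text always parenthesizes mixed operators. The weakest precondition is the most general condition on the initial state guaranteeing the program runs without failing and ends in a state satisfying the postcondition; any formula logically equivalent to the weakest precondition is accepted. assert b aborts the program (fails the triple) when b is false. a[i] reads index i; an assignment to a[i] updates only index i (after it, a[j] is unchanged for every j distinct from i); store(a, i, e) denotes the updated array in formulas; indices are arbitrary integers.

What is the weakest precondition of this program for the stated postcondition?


Working backward. After the program, the postcondition acc - 1 = 0 must hold; in canonical form it is acc = 1.
Before assert 2*h - 9 ≠ -6: 2*h ≠ 3 ∧ acc = 1
Before acc := arr[1] - 8: 2*h ≠ 3 ∧ arr[1] = 9
Before arr[v + 3] := z - 8: 2*h ≠ 3 ∧ store(arr, v + 3, z - 8)[1] = 9
Answer: WP = 2*h ≠ 3 ∧ store(arr, v + 3, z - 8)[1] = 9


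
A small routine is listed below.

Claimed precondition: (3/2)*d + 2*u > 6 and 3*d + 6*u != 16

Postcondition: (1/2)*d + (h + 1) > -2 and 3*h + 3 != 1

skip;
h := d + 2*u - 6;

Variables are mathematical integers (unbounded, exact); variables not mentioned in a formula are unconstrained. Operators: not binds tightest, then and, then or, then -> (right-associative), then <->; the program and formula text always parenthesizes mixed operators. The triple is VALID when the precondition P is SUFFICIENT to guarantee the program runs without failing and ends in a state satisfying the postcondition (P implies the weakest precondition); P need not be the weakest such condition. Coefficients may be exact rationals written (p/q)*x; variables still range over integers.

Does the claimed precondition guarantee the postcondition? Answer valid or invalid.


Working backward. After the program, the postcondition (1/2)*d + (h + 1) > -2 and 3*h + 3 != 1 must hold; in canonical form it is (1/2)*d + h > -3 and 3*h != -2.
Before h := d + 2*u - 6: (3/2)*d + 2*u > 3 and 3*d + 6*u != 16
Before skip: (3/2)*d + 2*u > 3 and 3*d + 6*u != 16
The weakest precondition is (3/2)*d + 2*u > 3 and 3*d + 6*u != 16.
Check whether (3/2)*d + 2*u > 6 and 3*d + 6*u != 16 implies it.
Every state satisfying the precondition satisfies the weakest precondition: the implication holds.
Answer: valid


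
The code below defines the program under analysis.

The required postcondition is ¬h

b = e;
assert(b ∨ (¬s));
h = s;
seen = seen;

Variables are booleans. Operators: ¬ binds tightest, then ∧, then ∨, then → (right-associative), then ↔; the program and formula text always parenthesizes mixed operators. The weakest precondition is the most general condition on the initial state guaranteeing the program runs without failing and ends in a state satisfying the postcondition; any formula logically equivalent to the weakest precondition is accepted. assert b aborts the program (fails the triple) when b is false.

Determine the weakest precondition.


Working backward. After the program, ¬h must hold.
Before seen := seen: ¬h
Before h := s: ¬s
Before assert b ∨ (¬s): (b ∨ (¬s)) ∧ (¬s)
Before b := e: (e ∨ (¬s)) ∧ (¬s)
Answer: WP = (e ∨ (¬s)) ∧ (¬s)


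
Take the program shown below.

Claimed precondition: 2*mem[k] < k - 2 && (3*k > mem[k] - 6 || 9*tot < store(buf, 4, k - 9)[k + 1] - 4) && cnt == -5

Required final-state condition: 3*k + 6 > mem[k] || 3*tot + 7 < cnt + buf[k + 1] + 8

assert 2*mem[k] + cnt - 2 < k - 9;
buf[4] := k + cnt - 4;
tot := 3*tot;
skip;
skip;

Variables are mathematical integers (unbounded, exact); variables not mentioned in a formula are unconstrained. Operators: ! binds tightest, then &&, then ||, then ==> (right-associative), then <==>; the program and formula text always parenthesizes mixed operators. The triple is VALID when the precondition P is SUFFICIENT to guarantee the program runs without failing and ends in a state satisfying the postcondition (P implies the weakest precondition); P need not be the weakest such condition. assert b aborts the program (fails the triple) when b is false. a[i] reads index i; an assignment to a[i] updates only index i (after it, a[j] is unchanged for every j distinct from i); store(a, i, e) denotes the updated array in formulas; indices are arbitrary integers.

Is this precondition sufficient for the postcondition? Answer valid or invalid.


Working backward. After the program, the postcondition 3*k + 6 > mem[k] || 3*tot + 7 < cnt + buf[k + 1] + 8 must hold; in canonical form it is 3*k > mem[k] - 6 || 3*tot < buf[k + 1] + cnt + 1.
Before skip: 3*k > mem[k] - 6 || 3*tot < buf[k + 1] + cnt + 1
Before skip: 3*k > mem[k] - 6 || 3*tot < buf[k + 1] + cnt + 1
Before tot := 3*tot: 3*k > mem[k] - 6 || 9*tot < buf[k + 1] + cnt + 1
Before buf[4] := k + cnt - 4: 3*k > mem[k] - 6 || 9*tot < store(buf, 4, cnt + k - 4)[k + 1] + cnt + 1
Before assert 2*mem[k] + cnt - 2 < k - 9: 2*mem[k] + cnt < k - 7 && (3*k > mem[k] - 6 || 9*tot < store(buf, 4, cnt + k - 4)[k + 1] + cnt + 1)
The weakest precondition is 2*mem[k] + cnt < k - 7 && (3*k > mem[k] - 6 || 9*tot < store(buf, 4, cnt + k - 4)[k + 1] + cnt + 1).
Check whether 2*mem[k] < k - 2 && (3*k > mem[k] - 6 || 9*tot < store(buf, 4, k - 9)[k + 1] - 4) && cnt == -5 implies it.
Every state satisfying the precondition satisfies the weakest precondition: the implication holds.
Answer: valid


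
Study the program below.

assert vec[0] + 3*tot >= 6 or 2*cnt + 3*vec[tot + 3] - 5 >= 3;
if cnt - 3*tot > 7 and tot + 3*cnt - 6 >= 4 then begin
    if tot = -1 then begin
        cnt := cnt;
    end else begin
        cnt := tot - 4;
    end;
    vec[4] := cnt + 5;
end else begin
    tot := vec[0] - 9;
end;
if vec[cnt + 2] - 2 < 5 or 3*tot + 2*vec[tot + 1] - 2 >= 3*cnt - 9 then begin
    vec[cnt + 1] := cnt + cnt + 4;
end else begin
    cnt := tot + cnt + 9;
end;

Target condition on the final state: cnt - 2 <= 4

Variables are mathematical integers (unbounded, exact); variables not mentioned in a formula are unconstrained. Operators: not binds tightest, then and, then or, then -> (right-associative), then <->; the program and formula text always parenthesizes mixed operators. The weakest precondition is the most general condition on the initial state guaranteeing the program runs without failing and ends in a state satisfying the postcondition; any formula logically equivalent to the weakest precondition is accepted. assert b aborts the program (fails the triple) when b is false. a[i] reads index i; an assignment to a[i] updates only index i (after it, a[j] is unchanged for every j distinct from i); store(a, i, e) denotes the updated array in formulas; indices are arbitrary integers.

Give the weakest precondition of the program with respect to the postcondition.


Working backward. After the program, the postcondition cnt - 2 <= 4 must hold; in canonical form it is cnt <= 6.
Then branch requires cnt <= 6; else branch requires cnt + tot <= -3.
Before the if: ((vec[cnt + 2] < 7 or 2*vec[tot + 1] + 3*tot >= 3*cnt - 7) -> cnt <= 6) and ((not (vec[cnt + 2] < 7 or 2*vec[tot + 1] + 3*tot >= 3*cnt - 7)) -> cnt + tot <= -3)
Then branch requires (tot = -1 -> (((store(vec, 4, cnt + 5)[cnt + 2] < 7 or 2*store(vec, 4, cnt + 5)[tot + 1] + 3*tot >= 3*cnt - 7) -> cnt <= 6) and ((not (store(vec, 4, cnt + 5)[cnt + 2] < 7 or 2*store(vec, 4, cnt + 5)[tot + 1] + 3*tot >= 3*cnt - 7)) -> cnt + tot <= -3))) and ((not (tot = -1)) -> (((store(vec, 4, tot + 1)[tot - 2] < 7 or 2*store(vec, 4, tot + 1)[tot + 1] >= -19) -> tot <= 10) and ((not (store(vec, 4, tot + 1)[tot - 2] < 7 or 2*store(vec, 4, tot + 1)[tot + 1] >= -19)) -> 2*tot <= 1))); else branch requires ((vec[cnt + 2] < 7 or 3*vec[0] + 2*vec[vec[0] - 8] >= 3*cnt + 20) -> cnt <= 6) and ((not (vec[cnt + 2] < 7 or 3*vec[0] + 2*vec[vec[0] - 8] >= 3*cnt + 20)) -> vec[0] + cnt <= 6).
Before the if: ((cnt > 3*tot + 7 and 3*cnt + tot >= 10) -> ((tot = -1 -> (((store(vec, 4, cnt + 5)[cnt + 2] < 7 or 2*store(vec, 4, cnt + 5)[tot + 1] + 3*tot >= 3*cnt - 7) -> cnt <= 6) and ((not (store(vec, 4, cnt + 5)[cnt + 2] < 7 or 2*store(vec, 4, cnt + 5)[tot + 1] + 3*tot >= 3*cnt - 7)) -> cnt + tot <= -3))) and ((not (tot = -1)) -> (((store(vec, 4, tot + 1)[tot - 2] < 7 or 2*store(vec, 4, tot + 1)[tot + 1] >= -19) -> tot <= 10) and ((not (store(vec, 4, tot + 1)[tot - 2] < 7 or 2*store(vec, 4, tot + 1)[tot + 1] >= -19)) -> 2*tot <= 1))))) and ((not (cnt > 3*tot + 7 and 3*cnt + tot >= 10)) -> (((vec[cnt + 2] < 7 or 3*vec[0] + 2*vec[vec[0] - 8] >= 3*cnt + 20) -> cnt <= 6) and ((not (vec[cnt + 2] < 7 or 3*vec[0] + 2*vec[vec[0] - 8] >= 3*cnt + 20)) -> vec[0] + cnt <= 6)))
Before assert vec[0] + 3*tot >= 6 or 2*cnt + 3*vec[tot + 3] - 5 >= 3: (vec[0] + 3*tot >= 6 or 3*vec[tot + 3] + 2*cnt >= 8) and ((cnt > 3*tot + 7 and 3*cnt + tot >= 10) -> ((tot = -1 -> (((store(vec, 4, cnt + 5)[cnt + 2] < 7 or 2*store(vec, 4, cnt + 5)[tot + 1] + 3*tot >= 3*cnt - 7) -> cnt <= 6) and ((not (store(vec, 4, cnt + 5)[cnt + 2] < 7 or 2*store(vec, 4, cnt + 5)[tot + 1] + 3*tot >= 3*cnt - 7)) -> cnt + tot <= -3))) and ((not (tot = -1)) -> (((store(vec, 4, tot + 1)[tot - 2] < 7 or 2*store(vec, 4, tot + 1)[tot + 1] >= -19) -> tot <= 10) and ((not (store(vec, 4, tot + 1)[tot - 2] < 7 or 2*store(vec, 4, tot + 1)[tot + 1] >= -19)) -> 2*tot <= 1))))) and ((not (cnt > 3*tot + 7 and 3*cnt + tot >= 10)) -> (((vec[cnt + 2] < 7 or 3*vec[0] + 2*vec[vec[0] - 8] >= 3*cnt + 20) -> cnt <= 6) and ((not (vec[cnt + 2] < 7 or 3*vec[0] + 2*vec[vec[0] - 8] >= 3*cnt + 20)) -> vec[0] + cnt <= 6)))
Answer: WP = (vec[0] + 3*tot >= 6 or 3*vec[tot + 3] + 2*cnt >= 8) and ((cnt > 3*tot + 7 and 3*cnt + tot >= 10) -> ((tot = -1 -> (((store(vec, 4, cnt + 5)[cnt + 2] < 7 or 2*store(vec, 4, cnt + 5)[tot + 1] + 3*tot >= 3*cnt - 7) -> cnt <= 6) and ((not (store(vec, 4, cnt + 5)[cnt + 2] < 7 or 2*store(vec, 4, cnt + 5)[tot + 1] + 3*tot >= 3*cnt - 7)) -> cnt + tot <= -3))) and ((not (tot = -1)) -> (((store(vec, 4, tot + 1)[tot - 2] < 7 or 2*store(vec, 4, tot + 1)[tot + 1] >= -19) -> tot <= 10) and ((not (store(vec, 4, tot + 1)[tot - 2] < 7 or 2*store(vec, 4, tot + 1)[tot + 1] >= -19)) -> 2*tot <= 1))))) and ((not (cnt > 3*tot + 7 and 3*cnt + tot >= 10)) -> (((vec[cnt + 2] < 7 or 3*vec[0] + 2*vec[vec[0] - 8] >= 3*cnt + 20) -> cnt <= 6) and ((not (vec[cnt + 2] < 7 or 3*vec[0] + 2*vec[vec[0] - 8] >= 3*cnt + 20)) -> vec[0] + cnt <= 6)))


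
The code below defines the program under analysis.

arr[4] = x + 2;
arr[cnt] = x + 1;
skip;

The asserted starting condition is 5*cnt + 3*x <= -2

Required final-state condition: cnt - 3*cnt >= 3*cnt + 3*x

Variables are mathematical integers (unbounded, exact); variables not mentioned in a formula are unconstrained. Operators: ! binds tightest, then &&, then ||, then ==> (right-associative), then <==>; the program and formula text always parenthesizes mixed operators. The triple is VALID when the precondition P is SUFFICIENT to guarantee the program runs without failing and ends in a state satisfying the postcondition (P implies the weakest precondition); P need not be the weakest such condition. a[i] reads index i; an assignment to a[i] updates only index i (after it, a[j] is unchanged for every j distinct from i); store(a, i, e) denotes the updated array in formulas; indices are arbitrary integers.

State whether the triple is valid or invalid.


Working backward. After the program, the postcondition cnt - 3*cnt >= 3*cnt + 3*x must hold; in canonical form it is 5*cnt + 3*x <= 0.
Before skip: 5*cnt + 3*x <= 0
Before arr[cnt] := x + 1: 5*cnt + 3*x <= 0
Before arr[4] := x + 2: 5*cnt + 3*x <= 0
The weakest precondition is 5*cnt + 3*x <= 0.
Check whether 5*cnt + 3*x <= -2 implies it.
Every state satisfying the precondition satisfies the weakest precondition: the implication holds.
Answer: valid
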